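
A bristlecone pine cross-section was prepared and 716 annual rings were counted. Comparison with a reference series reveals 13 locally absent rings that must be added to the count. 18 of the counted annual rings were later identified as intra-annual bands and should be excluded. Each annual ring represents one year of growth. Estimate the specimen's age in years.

711 years

After corrections the count is 716 − 18 + 13 = 711 annual rings.
One annual ring per year makes the duration 711 years.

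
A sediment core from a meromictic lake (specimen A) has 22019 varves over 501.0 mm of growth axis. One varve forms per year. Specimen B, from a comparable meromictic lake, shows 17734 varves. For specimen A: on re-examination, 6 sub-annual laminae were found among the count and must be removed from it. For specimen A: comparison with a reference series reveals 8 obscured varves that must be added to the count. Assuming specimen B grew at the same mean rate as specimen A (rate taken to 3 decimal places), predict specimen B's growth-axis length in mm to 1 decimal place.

Specimen A: after corrections the count is 22019 − 6 + 8 = 22021 varves.
A: 501.0 mm over 22021 years gives 501.0 / 22021 ≈ 0.023 mm per year.
For B, 0.023 mm/year × 17734 years = 407.9 mm.

407.9 mm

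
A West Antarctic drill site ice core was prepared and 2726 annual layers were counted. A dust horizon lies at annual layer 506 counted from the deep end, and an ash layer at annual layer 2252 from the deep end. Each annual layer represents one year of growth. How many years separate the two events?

1746 years

The two markers are separated by 2252 − 506 = 1746 annual layers.
That is 1746 years at one annual layer per year.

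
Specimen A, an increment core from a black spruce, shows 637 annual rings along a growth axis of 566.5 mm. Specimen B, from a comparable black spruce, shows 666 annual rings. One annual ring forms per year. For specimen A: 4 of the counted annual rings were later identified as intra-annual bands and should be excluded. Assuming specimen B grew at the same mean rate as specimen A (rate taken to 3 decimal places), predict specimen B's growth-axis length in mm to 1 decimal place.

596.1 mm

Specimen A: true annual ring count = 637 − 4 = 633.
A: 566.5 mm over 633 years gives 566.5 / 633 ≈ 0.895 mm/year.
B's length ≈ 0.895 × 666 = 596.1 mm.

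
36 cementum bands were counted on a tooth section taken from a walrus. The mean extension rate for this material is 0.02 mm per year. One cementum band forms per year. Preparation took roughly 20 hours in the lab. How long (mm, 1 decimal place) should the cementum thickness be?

0.7 mm

36 years of growth are recorded.
Predicted length = 0.02 mm/year × 36 years = 0.7 mm.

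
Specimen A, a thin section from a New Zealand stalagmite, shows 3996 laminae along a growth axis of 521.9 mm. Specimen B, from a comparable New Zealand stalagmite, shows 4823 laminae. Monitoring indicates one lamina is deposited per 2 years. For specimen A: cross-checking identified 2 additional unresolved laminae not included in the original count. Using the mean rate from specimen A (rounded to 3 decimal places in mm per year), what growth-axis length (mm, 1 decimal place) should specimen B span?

Specimen A: true lamina count = 3996 + 2 = 3998.
Specimen A: 3998 laminae at 2 years each span 3998 × 2 = 7996 years.
A: Mean rate = 521.9 mm / 7996 years ≈ 0.065 mm/yr.
Specimen B: multiplying by 2 years per lamina: 4823 × 2 = 9646 years. Length of B = 0.065 × 9646 = 627.0 mm.

627.0 mm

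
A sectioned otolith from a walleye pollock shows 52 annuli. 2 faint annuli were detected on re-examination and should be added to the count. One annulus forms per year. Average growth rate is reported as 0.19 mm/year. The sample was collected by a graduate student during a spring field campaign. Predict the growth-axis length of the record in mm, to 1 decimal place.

10.3 mm

True annulus count = 52 + 2 = 54.
Length ≈ 0.19 × 54 = 10.3 mm.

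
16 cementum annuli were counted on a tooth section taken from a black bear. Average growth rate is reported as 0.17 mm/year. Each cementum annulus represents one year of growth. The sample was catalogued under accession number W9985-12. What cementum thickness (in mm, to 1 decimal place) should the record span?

2.7 mm

16 years of growth are recorded.
Length ≈ 0.17 × 16 = 2.7 mm.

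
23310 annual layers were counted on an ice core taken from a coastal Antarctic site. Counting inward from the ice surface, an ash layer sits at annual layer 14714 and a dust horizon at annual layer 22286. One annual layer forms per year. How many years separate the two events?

7572 years

The two markers are separated by 22286 − 14714 = 7572 annual layers.
One annual layer per year makes the interval 7572 years.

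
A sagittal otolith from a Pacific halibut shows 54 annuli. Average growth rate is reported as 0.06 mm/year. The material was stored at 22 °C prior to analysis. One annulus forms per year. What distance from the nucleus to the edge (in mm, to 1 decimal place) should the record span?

3.2 mm

54 years of growth are recorded.
54 years at 0.06 mm/year gives 0.06 × 54 = 3.2 mm.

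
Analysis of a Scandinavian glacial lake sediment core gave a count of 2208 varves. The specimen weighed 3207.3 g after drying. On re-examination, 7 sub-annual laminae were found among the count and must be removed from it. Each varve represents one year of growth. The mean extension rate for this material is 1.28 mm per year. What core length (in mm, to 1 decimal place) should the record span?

2817.3 mm

After corrections the count is 2208 − 7 = 2201 varves.
Length ≈ 1.28 × 2201 = 2817.3 mm.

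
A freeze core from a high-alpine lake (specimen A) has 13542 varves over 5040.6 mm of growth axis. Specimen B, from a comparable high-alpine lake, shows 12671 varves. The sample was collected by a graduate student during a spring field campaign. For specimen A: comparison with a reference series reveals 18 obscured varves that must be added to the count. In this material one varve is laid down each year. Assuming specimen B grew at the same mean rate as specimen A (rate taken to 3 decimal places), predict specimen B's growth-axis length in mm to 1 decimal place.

Specimen A: after corrections the count is 13542 + 18 = 13560 varves.
A: Mean rate = 5040.6 mm / 13560 years ≈ 0.372 mm/yr.
For B, 0.372 mm/year × 12671 years = 4713.6 mm.

4713.6 mm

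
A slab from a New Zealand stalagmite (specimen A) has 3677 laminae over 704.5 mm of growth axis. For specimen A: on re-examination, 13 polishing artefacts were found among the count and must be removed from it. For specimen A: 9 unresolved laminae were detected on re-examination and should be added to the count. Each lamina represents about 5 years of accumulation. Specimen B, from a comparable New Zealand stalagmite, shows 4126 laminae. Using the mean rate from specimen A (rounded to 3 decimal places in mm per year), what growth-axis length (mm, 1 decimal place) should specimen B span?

Specimen A: after corrections the count is 3677 − 13 + 9 = 3673 laminae.
Specimen A: 3673 laminae at 5 years each span 3673 × 5 = 18365 years.
A: Extension rate ≈ 704.5 / 18365 = 0.038 mm per year.
Specimen B: at 5 years per lamina, 4126 × 5 = 20630 years. B's length ≈ 0.038 × 20630 = 783.9 mm.

783.9 mm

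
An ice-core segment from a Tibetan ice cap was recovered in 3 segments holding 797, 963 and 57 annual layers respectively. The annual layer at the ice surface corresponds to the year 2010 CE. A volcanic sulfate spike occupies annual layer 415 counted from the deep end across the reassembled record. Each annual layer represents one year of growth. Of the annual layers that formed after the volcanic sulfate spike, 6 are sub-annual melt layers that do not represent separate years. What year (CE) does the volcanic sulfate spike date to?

614 CE

Total annual layers = 797 + 963 + 57 = 1817.
1817 − 415 = 1402 annual layers lie beyond the volcanic sulfate spike toward the ice surface.
Removing the 6 false annual layers leaves 1402 − 6 = 1396 true annual layers beyond the volcanic sulfate spike.
Counting back 1396 years from 2010 CE places the volcanic sulfate spike in 2010 − 1396 = 614 CE.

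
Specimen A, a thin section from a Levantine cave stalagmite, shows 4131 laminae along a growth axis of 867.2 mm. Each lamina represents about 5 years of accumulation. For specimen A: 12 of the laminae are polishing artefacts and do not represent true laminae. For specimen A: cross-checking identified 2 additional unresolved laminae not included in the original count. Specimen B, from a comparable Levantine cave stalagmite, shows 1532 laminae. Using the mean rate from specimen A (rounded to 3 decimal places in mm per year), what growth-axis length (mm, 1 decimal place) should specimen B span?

Specimen A: adjusted count: 4131 − 12 + 2 = 4121 laminae.
Specimen A: at 5 years per lamina, 4121 × 5 = 20605 years.
A: Mean rate = 867.2 mm / 20605 years ≈ 0.042 mm/yr.
Specimen B: 1532 laminae at 5 years each span 1532 × 5 = 7660 years. B's length ≈ 0.042 × 7660 = 321.7 mm.

321.7 mm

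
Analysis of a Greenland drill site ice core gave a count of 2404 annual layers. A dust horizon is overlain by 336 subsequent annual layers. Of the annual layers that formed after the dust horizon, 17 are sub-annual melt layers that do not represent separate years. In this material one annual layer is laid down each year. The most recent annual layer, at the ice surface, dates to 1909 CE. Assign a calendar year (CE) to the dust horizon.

1590 CE

There are 336 annual layers younger than the dust horizon.
Removing the 17 false annual layers leaves 336 − 17 = 319 true annual layers beyond the dust horizon.
1909 − 319 = 1590 CE.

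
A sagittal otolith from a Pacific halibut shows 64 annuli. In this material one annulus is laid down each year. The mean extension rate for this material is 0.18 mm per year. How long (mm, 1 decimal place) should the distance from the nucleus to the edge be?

11.5 mm

The record spans 64 years at 0.18 mm per year.
Predicted length = 0.18 mm/year × 64 years = 11.5 mm.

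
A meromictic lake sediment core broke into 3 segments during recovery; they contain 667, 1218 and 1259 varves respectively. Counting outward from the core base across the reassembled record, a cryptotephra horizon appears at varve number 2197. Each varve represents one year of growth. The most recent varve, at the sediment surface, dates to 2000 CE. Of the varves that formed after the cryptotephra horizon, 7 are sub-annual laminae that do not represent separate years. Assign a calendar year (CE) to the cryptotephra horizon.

1060 CE

Total varves = 667 + 1218 + 1259 = 3144.
3144 − 2197 = 947 varves lie beyond the cryptotephra horizon toward the sediment surface.
Excluding 7 false varves: 947 − 7 = 940.
2000 − 940 = 1060 CE.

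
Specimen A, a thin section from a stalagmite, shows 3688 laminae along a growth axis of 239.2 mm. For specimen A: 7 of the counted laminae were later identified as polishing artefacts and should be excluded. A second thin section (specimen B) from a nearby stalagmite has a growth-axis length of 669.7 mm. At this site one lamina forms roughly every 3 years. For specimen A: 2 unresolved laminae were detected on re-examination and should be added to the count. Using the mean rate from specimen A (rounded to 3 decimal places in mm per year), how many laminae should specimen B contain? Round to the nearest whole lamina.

10147 laminae

Specimen A: correcting the raw count gives 3688 − 7 + 2 = 3683 true laminae.
Specimen A: at 3 years per lamina, 3683 × 3 = 11049 years.
A: Extension rate ≈ 239.2 / 11049 = 0.022 mm/year.
Specimen B: 669.7 mm / 0.022 mm per year = 30440.91 years; at 3 years per lamina that is 30440.91 / 3 ≈ 10147 laminae.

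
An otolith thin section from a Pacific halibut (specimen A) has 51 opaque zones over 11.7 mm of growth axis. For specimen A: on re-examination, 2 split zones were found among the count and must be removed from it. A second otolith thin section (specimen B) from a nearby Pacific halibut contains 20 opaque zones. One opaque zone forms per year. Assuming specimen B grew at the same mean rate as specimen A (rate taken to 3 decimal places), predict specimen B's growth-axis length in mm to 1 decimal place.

4.8 mm

Specimen A: adjusted count: 51 − 2 = 49 opaque zones.
A: 11.7 mm over 49 years gives 11.7 / 49 ≈ 0.239 mm/year.
B's length ≈ 0.239 × 20 = 4.8 mm.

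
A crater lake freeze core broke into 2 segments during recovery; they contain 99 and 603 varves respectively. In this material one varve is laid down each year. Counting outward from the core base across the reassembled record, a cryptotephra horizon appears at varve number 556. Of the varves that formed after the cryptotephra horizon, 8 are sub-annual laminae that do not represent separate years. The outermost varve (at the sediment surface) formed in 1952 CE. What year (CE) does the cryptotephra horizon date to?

1814 CE

Total varves = 99 + 603 = 702.
The cryptotephra horizon sits at varve 556 from the core base, so 702 − 556 = 146 varves formed after it.
Excluding 8 false varves: 146 − 8 = 138.
1952 − 138 = 1814 CE.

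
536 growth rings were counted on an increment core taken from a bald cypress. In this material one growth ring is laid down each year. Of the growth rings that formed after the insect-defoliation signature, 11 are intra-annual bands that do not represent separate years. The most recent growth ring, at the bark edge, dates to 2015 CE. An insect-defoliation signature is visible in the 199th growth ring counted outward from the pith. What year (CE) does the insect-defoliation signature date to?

1689 CE

Between growth ring 199 and the bark edge there are 536 − 199 = 337 growth rings.
Removing the 11 false growth rings leaves 337 − 11 = 326 true growth rings beyond the insect-defoliation signature.
Counting back 326 years from 2015 CE places the insect-defoliation signature in 2015 − 326 = 1689 CE.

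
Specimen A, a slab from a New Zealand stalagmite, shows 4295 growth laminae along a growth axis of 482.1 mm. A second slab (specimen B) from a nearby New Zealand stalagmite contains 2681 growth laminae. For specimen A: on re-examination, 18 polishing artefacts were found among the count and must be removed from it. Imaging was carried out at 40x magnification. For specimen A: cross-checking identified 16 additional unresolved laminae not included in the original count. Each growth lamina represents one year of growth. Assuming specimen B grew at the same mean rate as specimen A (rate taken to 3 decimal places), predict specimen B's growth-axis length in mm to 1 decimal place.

Specimen A: after corrections the count is 4295 − 18 + 16 = 4293 growth laminae.
A: 482.1 mm over 4293 years gives 482.1 / 4293 ≈ 0.112 mm per year.
Length of B = 0.112 × 2681 = 300.3 mm.

300.3 mm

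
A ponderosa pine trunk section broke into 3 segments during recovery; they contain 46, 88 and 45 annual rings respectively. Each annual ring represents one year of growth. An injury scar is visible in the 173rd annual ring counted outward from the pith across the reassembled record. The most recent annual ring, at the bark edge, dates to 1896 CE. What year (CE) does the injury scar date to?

1890 CE

Total annual rings = 46 + 88 + 45 = 179.
179 − 173 = 6 annual rings lie beyond the injury scar toward the bark edge.
The annual ring at the bark edge is 1896 CE, so the injury scar dates to 1896 − 6 = 1890 CE.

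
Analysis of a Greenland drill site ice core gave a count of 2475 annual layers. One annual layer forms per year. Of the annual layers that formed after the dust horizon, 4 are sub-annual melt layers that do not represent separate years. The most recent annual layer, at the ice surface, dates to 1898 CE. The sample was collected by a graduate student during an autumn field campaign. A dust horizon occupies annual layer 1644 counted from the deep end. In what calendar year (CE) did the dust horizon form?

1071 CE

2475 − 1644 = 831 annual layers lie beyond the dust horizon toward the ice surface.
831 − 4 false = 827 true annual layers after the dust horizon.
Counting back 827 years from 1898 CE places the dust horizon in 1898 − 827 = 1071 CE.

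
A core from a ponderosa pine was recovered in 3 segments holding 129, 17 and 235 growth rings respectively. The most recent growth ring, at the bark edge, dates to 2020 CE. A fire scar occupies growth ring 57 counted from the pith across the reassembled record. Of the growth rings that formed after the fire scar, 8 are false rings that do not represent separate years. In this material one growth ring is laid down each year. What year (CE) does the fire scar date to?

1704 CE

Total growth rings = 129 + 17 + 235 = 381.
The fire scar sits at growth ring 57 from the pith, so 381 − 57 = 324 growth rings formed after it.
324 − 8 false = 316 true growth rings after the fire scar.
The growth ring at the bark edge is 2020 CE, so the fire scar dates to 2020 − 316 = 1704 CE.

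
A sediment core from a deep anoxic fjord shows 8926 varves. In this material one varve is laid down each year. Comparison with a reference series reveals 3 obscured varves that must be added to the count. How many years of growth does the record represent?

After corrections the count is 8926 + 3 = 8929 varves.
One varve per year makes the duration 8929 years.

8929 years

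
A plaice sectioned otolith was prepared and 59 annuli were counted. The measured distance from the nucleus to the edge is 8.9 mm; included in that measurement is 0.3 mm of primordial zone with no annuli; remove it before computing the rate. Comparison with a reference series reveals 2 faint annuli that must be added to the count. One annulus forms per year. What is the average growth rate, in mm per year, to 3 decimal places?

True annulus count = 59 + 2 = 61.
Removing the 0.3 mm offcut leaves 8.9 − 0.3 = 8.6 mm.
8.6 mm over 61 years gives 8.6 / 61 ≈ 0.141 mm per year.

0.141 mm per year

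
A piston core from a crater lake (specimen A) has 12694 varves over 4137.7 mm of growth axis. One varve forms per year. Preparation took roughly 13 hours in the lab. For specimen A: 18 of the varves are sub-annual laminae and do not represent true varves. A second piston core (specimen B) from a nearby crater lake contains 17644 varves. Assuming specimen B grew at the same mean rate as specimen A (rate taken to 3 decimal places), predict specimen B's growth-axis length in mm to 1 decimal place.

Specimen A: true varve count = 12694 − 18 = 12676.
A: 4137.7 mm over 12676 years gives 4137.7 / 12676 ≈ 0.326 mm per year.
For B, 0.326 mm/year × 17644 years = 5751.9 mm.

5751.9 mm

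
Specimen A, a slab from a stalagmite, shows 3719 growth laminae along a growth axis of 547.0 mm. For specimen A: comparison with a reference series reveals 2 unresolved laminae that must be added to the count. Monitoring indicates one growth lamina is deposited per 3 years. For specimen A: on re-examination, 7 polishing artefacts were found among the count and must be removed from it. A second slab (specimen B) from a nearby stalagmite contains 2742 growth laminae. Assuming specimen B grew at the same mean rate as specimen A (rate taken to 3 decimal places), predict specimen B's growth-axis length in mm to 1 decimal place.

Specimen A: correcting the raw count gives 3719 − 7 + 2 = 3714 true growth laminae.
Specimen A: 3714 growth laminae at 3 years each span 3714 × 3 = 11142 years.
A: Mean rate = 547.0 mm / 11142 years ≈ 0.049 mm/yr.
Specimen B: at 3 years per growth lamina, 2742 × 3 = 8226 years. B's length ≈ 0.049 × 8226 = 403.1 mm.

403.1 mm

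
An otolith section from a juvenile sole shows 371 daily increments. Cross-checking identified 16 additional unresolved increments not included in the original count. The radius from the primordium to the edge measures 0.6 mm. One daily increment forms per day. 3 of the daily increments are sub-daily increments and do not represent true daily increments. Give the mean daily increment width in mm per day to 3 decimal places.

0.002 mm per day

After corrections the count is 371 − 3 + 16 = 384 daily increments.
Extension rate ≈ 0.6 / 384 = 0.002 mm per day.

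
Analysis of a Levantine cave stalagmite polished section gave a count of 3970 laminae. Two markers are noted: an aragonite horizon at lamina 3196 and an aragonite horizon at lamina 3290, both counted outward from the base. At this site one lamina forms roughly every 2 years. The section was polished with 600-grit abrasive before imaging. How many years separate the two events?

188 yr

3290 − 3196 = 94 laminae lie between the two events.
At 2 years per lamina, 94 × 2 = 188 years.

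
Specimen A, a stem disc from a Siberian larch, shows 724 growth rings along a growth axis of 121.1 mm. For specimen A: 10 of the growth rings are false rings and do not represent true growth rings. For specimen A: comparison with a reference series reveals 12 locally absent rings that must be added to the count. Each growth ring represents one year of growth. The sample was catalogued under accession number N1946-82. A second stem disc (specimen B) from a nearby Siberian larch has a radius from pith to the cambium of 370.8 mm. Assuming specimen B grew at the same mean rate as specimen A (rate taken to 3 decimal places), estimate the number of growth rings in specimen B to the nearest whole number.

Specimen A: adjusted count: 724 − 10 + 12 = 726 growth rings.
A: Mean rate = 121.1 mm / 726 years ≈ 0.167 mm/year.
B spans 370.8 / 0.167 = 2220.36 years ≈ 2220 growth rings.

2220 growth rings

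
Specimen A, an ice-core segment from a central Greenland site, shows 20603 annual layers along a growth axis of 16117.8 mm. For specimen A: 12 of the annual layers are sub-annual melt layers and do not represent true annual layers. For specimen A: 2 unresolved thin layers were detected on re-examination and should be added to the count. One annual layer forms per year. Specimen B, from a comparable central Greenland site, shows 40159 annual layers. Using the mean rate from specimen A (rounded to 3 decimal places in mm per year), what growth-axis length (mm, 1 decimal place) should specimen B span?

Specimen A: correcting the raw count gives 20603 − 12 + 2 = 20593 true annual layers.
A: Mean rate = 16117.8 mm / 20593 years ≈ 0.783 mm per year.
B's length ≈ 0.783 × 40159 = 31444.5 mm.

31444.5 mm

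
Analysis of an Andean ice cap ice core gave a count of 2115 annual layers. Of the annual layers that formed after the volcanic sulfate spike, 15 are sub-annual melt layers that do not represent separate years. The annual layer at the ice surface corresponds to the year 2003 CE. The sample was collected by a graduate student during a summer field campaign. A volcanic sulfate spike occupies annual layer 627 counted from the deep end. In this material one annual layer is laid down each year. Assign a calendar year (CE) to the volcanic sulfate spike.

530 CE

The volcanic sulfate spike sits at annual layer 627 from the deep end, so 2115 − 627 = 1488 annual layers formed after it.
Excluding 15 false annual layers: 1488 − 15 = 1473.
Counting back 1473 years from 2003 CE places the volcanic sulfate spike in 2003 − 1473 = 530 CE.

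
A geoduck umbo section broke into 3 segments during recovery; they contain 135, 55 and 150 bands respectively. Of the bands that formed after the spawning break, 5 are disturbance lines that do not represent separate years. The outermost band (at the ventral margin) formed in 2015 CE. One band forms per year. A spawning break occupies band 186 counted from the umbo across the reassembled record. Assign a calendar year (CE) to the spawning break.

Total bands = 135 + 55 + 150 = 340.
340 − 186 = 154 bands lie beyond the spawning break toward the ventral margin.
154 − 5 false = 149 true bands after the spawning break.
2015 − 149 = 1866 CE.

1866 CE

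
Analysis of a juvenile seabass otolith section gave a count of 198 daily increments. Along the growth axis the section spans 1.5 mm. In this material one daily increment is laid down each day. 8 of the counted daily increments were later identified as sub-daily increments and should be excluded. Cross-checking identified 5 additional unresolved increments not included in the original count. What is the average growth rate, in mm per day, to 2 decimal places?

0.01 mm per day

True daily increment count = 198 − 8 + 5 = 195.
Extension rate ≈ 1.5 / 195 = 0.01 mm per day.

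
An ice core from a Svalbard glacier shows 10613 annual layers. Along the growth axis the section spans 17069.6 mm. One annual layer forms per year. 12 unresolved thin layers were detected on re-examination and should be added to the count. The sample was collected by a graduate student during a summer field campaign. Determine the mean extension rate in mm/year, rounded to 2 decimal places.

1.61 mm/year

True annual layer count = 10613 + 12 = 10625.
Extension rate ≈ 17069.6 / 10625 = 1.61 mm/year.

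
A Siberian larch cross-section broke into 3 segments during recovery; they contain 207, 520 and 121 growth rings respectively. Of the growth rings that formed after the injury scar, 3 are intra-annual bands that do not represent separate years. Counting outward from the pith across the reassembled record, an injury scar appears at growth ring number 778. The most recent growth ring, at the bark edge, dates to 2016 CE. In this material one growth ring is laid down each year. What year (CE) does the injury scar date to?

Total growth rings = 207 + 520 + 121 = 848.
Between growth ring 778 and the bark edge there are 848 − 778 = 70 growth rings.
70 − 3 false = 67 true growth rings after the injury scar.
Counting back 67 years from 2016 CE places the injury scar in 2016 − 67 = 1949 CE.

1949 CE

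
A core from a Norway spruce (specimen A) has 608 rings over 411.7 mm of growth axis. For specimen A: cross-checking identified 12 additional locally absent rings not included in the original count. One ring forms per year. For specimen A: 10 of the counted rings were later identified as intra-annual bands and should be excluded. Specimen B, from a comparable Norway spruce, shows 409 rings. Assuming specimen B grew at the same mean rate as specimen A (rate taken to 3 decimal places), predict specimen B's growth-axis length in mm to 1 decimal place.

276.1 mm

Specimen A: after corrections the count is 608 − 10 + 12 = 610 rings.
A: Extension rate ≈ 411.7 / 610 = 0.675 mm/yr.
Length of B = 0.675 × 409 = 276.1 mm.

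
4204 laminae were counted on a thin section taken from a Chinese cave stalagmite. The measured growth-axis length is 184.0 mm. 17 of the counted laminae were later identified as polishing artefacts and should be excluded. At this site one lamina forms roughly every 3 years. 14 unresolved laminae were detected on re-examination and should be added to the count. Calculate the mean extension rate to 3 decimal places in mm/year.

After corrections the count is 4204 − 17 + 14 = 4201 laminae.
At 3 years per lamina, 4201 × 3 = 12603 years.
Extension rate ≈ 184.0 / 12603 = 0.015 mm/year.

0.015 mm/year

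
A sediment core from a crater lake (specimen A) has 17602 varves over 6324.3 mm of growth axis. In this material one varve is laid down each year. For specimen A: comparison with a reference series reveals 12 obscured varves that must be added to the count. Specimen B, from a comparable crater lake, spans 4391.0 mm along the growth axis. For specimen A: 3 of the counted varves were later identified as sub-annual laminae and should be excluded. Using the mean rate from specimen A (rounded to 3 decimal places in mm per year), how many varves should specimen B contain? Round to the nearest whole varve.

12231 varves

Specimen A: true varve count = 17602 − 3 + 12 = 17611.
A: Extension rate ≈ 6324.3 / 17611 = 0.359 mm/year.
For B, 4391.0 / 0.359 = 12231.20 years ≈ 12231 varves.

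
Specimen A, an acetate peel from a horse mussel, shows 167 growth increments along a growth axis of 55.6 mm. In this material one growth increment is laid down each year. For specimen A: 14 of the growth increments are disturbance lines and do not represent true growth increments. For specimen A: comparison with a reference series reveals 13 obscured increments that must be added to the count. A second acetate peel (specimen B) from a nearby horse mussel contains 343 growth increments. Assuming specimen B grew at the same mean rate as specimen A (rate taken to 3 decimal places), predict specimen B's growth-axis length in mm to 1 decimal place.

Specimen A: after corrections the count is 167 − 14 + 13 = 166 growth increments.
A: 55.6 mm over 166 years gives 55.6 / 166 ≈ 0.335 mm/yr.
Length of B = 0.335 × 343 = 114.9 mm.

114.9 mm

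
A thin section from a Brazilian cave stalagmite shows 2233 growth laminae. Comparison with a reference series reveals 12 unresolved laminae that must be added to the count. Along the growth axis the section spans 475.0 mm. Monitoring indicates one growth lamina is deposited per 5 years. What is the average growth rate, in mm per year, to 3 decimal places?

Correcting the raw count gives 2233 + 12 = 2245 true growth laminae.
At 5 years per growth lamina, 2245 × 5 = 11225 years.
Mean rate = 475.0 mm / 11225 years ≈ 0.042 mm per year.

0.042 mm per year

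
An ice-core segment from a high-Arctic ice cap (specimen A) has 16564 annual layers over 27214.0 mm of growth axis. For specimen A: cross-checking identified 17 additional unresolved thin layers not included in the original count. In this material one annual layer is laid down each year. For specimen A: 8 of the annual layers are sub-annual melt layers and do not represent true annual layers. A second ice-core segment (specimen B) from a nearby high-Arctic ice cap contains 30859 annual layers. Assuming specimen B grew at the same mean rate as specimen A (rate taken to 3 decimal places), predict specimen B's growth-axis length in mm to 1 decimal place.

Specimen A: true annual layer count = 16564 − 8 + 17 = 16573.
A: Extension rate ≈ 27214.0 / 16573 = 1.642 mm/year.
For B, 1.642 mm/year × 30859 years = 50670.5 mm.

50670.5 mm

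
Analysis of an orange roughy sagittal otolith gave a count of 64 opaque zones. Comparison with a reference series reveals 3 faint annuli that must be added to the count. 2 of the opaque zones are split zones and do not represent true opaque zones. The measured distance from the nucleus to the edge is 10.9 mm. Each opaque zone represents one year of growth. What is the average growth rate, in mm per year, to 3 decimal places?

After corrections the count is 64 − 2 + 3 = 65 opaque zones.
Extension rate ≈ 10.9 / 65 = 0.168 mm per year.

0.168 mm per year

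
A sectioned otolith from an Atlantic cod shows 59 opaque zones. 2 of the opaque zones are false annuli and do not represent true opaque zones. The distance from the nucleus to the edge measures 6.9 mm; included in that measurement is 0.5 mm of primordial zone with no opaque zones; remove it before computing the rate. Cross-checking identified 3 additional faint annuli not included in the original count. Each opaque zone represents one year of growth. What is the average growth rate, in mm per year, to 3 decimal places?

After corrections the count is 59 − 2 + 3 = 60 opaque zones.
Removing the 0.5 mm offcut leaves 6.9 − 0.5 = 6.4 mm.
6.4 mm over 60 years gives 6.4 / 60 ≈ 0.107 mm per year.

0.107 mm per year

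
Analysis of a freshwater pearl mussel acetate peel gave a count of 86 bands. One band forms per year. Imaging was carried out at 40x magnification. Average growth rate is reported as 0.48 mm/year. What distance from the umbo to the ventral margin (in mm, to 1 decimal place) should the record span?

41.3 mm

The record spans 86 years at 0.48 mm per year.
86 years at 0.48 mm/year gives 0.48 × 86 = 41.3 mm.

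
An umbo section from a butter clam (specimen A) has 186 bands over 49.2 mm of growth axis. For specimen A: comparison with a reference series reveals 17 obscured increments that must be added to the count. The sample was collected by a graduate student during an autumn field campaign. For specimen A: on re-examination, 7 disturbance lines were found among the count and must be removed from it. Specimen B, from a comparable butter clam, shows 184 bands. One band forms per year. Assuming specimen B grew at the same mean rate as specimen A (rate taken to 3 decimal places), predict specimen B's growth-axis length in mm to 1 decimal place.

46.2 mm

Specimen A: true band count = 186 − 7 + 17 = 196.
A: Extension rate ≈ 49.2 / 196 = 0.251 mm/year.
Length of B = 0.251 × 184 = 46.2 mm.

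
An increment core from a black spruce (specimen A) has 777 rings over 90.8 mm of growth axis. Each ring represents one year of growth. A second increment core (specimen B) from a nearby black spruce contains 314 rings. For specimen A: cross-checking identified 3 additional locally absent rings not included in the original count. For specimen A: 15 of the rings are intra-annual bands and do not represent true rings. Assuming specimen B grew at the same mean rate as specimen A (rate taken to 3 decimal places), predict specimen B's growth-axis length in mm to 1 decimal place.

Specimen A: after corrections the count is 777 − 15 + 3 = 765 rings.
A: 90.8 mm over 765 years gives 90.8 / 765 ≈ 0.119 mm per year.
Length of B = 0.119 × 314 = 37.4 mm.

37.4 mm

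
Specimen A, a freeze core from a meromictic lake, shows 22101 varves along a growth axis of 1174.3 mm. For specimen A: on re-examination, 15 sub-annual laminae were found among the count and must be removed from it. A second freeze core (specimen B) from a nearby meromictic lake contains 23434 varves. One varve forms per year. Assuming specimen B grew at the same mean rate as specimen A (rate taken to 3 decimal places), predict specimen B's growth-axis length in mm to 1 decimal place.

1242.0 mm

Specimen A: adjusted count: 22101 − 15 = 22086 varves.
A: 1174.3 mm over 22086 years gives 1174.3 / 22086 ≈ 0.053 mm per year.
For B, 0.053 mm/year × 23434 years = 1242.0 mm.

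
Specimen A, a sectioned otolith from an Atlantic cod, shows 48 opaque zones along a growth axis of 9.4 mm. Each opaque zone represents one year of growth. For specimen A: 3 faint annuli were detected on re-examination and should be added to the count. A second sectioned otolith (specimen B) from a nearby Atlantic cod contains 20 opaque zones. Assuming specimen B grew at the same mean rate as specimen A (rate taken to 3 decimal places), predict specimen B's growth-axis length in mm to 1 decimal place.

Specimen A: true opaque zone count = 48 + 3 = 51.
A: Mean rate = 9.4 mm / 51 years ≈ 0.184 mm/yr.
B's length ≈ 0.184 × 20 = 3.7 mm.

3.7 mm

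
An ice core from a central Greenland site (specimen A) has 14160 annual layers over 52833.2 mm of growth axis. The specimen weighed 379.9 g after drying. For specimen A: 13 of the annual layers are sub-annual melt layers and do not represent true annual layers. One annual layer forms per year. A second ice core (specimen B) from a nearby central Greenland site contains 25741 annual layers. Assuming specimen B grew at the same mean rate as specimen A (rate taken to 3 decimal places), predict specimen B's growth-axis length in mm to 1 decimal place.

96142.6 mm

Specimen A: true annual layer count = 14160 − 13 = 14147.
A: Extension rate ≈ 52833.2 / 14147 = 3.735 mm/yr.
Length of B = 3.735 × 25741 = 96142.6 mm.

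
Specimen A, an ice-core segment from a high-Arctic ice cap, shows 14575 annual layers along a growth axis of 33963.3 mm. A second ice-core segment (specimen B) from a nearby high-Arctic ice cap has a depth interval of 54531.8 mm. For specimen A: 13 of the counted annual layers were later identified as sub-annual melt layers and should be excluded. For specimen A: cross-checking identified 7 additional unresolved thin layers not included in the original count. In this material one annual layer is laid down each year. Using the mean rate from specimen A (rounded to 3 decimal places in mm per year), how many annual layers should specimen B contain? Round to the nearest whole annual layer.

Specimen A: after corrections the count is 14575 − 13 + 7 = 14569 annual layers.
A: 33963.3 mm over 14569 years gives 33963.3 / 14569 ≈ 2.331 mm/year.
For B, 54531.8 / 2.331 = 23394.17 years ≈ 23394 annual layers.

23394 annual layers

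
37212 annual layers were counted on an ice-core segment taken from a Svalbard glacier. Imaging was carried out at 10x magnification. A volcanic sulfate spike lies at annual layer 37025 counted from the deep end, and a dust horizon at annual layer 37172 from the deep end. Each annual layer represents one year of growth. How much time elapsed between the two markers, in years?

37172 − 37025 = 147 annual layers lie between the two events.
That is 147 years at one annual layer per year.

147 years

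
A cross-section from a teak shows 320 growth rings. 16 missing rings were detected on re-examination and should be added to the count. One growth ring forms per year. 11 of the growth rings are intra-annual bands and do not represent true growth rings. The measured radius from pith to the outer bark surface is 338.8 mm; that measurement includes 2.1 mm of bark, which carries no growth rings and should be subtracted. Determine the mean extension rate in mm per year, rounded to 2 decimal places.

1.04 mm per year

True growth ring count = 320 − 11 + 16 = 325.
Removing the 2.1 mm offcut leaves 338.8 − 2.1 = 336.7 mm.
336.7 mm over 325 years gives 336.7 / 325 ≈ 1.04 mm per year.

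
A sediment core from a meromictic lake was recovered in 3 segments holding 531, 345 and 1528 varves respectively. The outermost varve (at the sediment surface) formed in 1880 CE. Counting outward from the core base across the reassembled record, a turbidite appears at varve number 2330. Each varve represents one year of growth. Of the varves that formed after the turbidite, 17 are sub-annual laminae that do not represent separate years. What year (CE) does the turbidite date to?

Total varves = 531 + 345 + 1528 = 2404.
The turbidite sits at varve 2330 from the core base, so 2404 − 2330 = 74 varves formed after it.
Excluding 17 false varves: 74 − 17 = 57.
The varve at the sediment surface is 1880 CE, so the turbidite dates to 1880 − 57 = 1823 CE.

1823 CE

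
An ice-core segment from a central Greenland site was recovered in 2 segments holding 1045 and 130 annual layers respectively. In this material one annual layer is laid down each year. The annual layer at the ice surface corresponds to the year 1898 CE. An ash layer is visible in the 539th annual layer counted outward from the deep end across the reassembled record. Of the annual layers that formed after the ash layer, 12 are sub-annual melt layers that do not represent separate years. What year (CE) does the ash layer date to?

Total annual layers = 1045 + 130 = 1175.
The ash layer sits at annual layer 539 from the deep end, so 1175 − 539 = 636 annual layers formed after it.
636 − 12 false = 624 true annual layers after the ash layer.
1898 − 624 = 1274 CE.

1274 CE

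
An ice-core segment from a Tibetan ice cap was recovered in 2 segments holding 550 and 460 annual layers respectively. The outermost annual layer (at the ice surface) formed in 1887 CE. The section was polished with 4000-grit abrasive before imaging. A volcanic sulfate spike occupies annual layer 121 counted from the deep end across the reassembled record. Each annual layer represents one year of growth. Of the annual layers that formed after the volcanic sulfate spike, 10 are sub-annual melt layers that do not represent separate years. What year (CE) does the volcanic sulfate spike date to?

1008 CE

Total annual layers = 550 + 460 = 1010.
The volcanic sulfate spike sits at annual layer 121 from the deep end, so 1010 − 121 = 889 annual layers formed after it.
Removing the 10 false annual layers leaves 889 − 10 = 879 true annual layers beyond the volcanic sulfate spike.
Counting back 879 years from 1887 CE places the volcanic sulfate spike in 1887 − 879 = 1008 CE.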